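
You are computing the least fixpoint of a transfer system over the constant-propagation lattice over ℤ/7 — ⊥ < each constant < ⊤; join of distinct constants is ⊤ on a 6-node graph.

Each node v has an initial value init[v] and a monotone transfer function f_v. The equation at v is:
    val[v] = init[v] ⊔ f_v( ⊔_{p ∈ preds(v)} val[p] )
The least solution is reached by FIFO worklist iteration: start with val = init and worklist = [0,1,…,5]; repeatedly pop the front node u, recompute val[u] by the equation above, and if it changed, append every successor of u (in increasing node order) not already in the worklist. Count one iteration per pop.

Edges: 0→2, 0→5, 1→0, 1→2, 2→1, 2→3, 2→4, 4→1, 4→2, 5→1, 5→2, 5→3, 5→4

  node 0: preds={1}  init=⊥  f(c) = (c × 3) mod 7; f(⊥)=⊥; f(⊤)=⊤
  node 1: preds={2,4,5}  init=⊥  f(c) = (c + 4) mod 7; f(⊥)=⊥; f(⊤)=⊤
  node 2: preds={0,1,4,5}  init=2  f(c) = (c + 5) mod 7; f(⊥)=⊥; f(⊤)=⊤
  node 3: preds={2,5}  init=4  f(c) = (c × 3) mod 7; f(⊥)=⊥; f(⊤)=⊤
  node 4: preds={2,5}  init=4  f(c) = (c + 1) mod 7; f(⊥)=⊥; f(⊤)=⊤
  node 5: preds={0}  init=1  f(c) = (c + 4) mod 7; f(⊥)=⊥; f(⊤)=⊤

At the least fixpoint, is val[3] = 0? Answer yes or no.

no

Trace (14 dequeues):
  [1] u=0 | in ⊥ | out ⊥ | ==
  [2] u=1 | in ⊤ | out ⊤ | prev ⊥ | push {0}
  [3] u=2 | in ⊤ | out ⊤ | prev 2 | push {1}
  [4] u=3 | in ⊤ | out ⊤ | prev 4 | push {}
  [5] u=4 | in ⊤ | out ⊤ | prev 4 | push {2}
  [6] u=5 | in ⊥ | out 1 | ==
  [7] u=0 | in ⊤ | out ⊤ | prev ⊥ | push {5}
  [8] u=1 | in ⊤ | out ⊤ | ==
  [9] u=2 | in ⊤ | out ⊤ | ==
  [10] u=5 | in ⊤ | out ⊤ | prev 1 | push {1,2,3,4}
  [11] u=1 | in ⊤ | out ⊤ | ==
  [12] u=2 | in ⊤ | out ⊤ | ==
  [13] u=3 | in ⊤ | out ⊤ | ==
  [14] u=4 | in ⊤ | out ⊤ | ==

Converged values:
  [0] ⊤
  [1] ⊤
  [2] ⊤
  [3] ⊤
  [4] ⊤
  [5] ⊤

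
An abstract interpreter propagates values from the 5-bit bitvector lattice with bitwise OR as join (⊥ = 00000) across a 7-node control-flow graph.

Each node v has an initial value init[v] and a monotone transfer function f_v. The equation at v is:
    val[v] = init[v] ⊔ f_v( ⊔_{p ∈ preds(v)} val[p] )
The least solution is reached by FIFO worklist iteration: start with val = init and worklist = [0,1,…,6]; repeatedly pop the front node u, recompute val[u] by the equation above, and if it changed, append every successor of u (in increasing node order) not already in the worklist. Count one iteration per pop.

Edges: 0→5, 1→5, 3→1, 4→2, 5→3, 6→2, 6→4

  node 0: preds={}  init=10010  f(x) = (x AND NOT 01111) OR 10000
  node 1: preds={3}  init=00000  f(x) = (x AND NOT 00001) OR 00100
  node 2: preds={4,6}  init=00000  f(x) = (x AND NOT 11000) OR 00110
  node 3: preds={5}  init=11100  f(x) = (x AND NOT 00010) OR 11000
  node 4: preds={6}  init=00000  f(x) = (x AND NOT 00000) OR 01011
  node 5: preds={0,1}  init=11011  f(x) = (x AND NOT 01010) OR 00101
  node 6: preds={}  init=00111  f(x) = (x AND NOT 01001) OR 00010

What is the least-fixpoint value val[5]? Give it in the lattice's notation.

11111

Trace (10 dequeues):
  [1] u=0 | in 00000 | out 10010 | ==
  [2] u=1 | in 11100 | out 11100 | prev 00000 | push {}
  [3] u=2 | in 00111 | out 00111 | prev 00000 | push {}
  [4] u=3 | in 11011 | out 11101 | prev 11100 | push {1}
  [5] u=4 | in 00111 | out 01111 | prev 00000 | push {2}
  [6] u=5 | in 11110 | out 11111 | prev 11011 | push {3}
  [7] u=6 | in 00000 | out 00111 | ==
  [8] u=1 | in 11101 | out 11100 | ==
  [9] u=2 | in 01111 | out 00111 | ==
  [10] u=3 | in 11111 | out 11101 | ==

Converged values:
  [0] 10010
  [1] 11100
  [2] 00111
  [3] 11101
  [4] 01111
  [5] 11111
  [6] 00111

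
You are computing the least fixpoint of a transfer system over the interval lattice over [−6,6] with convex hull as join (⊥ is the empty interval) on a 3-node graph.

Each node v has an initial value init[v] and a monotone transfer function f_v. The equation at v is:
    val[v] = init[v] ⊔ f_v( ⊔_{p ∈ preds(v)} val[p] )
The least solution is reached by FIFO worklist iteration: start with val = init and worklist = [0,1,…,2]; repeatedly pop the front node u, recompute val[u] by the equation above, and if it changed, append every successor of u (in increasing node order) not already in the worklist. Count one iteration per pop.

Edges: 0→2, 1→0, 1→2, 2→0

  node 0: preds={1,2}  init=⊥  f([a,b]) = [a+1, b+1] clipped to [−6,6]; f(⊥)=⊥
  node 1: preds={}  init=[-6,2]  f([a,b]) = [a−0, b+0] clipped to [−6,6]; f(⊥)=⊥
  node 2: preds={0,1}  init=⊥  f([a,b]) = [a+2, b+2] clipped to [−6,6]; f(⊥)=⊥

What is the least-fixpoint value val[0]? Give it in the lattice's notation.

[-5,6]

Worklist (6 pops):
  #1 pop 0: in=[-6,2] → [-5,3] (was ⊥); enqueue []
  #2 pop 1: in=⊥ → [-6,2] (no change)
  #3 pop 2: in=[-6,3] → [-4,5] (was ⊥); enqueue [0]
  #4 pop 0: in=[-6,5] → [-5,6] (was [-5,3]); enqueue [2]
  #5 pop 2: in=[-6,6] → [-4,6] (was [-4,5]); enqueue [0]
  #6 pop 0: in=[-6,6] → [-5,6] (no change)

Fixpoint:
  val[0] = [-5,6]
  val[1] = [-6,2]
  val[2] = [-4,6]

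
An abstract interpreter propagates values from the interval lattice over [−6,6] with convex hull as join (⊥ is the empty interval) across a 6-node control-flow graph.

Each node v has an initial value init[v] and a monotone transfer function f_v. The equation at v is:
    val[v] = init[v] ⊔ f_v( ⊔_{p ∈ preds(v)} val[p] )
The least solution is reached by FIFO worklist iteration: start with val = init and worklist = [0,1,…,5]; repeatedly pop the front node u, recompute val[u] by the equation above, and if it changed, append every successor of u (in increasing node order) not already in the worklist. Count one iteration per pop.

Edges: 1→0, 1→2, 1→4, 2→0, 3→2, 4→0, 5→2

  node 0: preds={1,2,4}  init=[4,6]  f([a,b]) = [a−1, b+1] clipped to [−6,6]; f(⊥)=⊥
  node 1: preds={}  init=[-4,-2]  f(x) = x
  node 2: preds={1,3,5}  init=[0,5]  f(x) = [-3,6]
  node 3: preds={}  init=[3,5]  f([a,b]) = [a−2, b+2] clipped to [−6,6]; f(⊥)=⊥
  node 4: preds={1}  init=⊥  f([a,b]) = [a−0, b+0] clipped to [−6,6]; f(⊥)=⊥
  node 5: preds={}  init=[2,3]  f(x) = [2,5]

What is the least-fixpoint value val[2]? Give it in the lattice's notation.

Worklist (8 pops):
  #1 pop 0: in=[-4,5] → [-5,6] (was [4,6]); enqueue []
  #2 pop 1: in=⊥ → [-4,-2] (no change)
  #3 pop 2: in=[-4,5] → [-3,6] (was [0,5]); enqueue [0]
  #4 pop 3: in=⊥ → [3,5] (no change)
  #5 pop 4: in=[-4,-2] → [-4,-2] (was ⊥); enqueue []
  #6 pop 5: in=⊥ → [2,5] (was [2,3]); enqueue [2]
  #7 pop 0: in=[-4,6] → [-5,6] (no change)
  #8 pop 2: in=[-4,5] → [-3,6] (no change)

Fixpoint:
  val[0] = [-5,6]
  val[1] = [-4,-2]
  val[2] = [-3,6]
  val[3] = [3,5]
  val[4] = [-4,-2]
  val[5] = [2,5]

[-3,6]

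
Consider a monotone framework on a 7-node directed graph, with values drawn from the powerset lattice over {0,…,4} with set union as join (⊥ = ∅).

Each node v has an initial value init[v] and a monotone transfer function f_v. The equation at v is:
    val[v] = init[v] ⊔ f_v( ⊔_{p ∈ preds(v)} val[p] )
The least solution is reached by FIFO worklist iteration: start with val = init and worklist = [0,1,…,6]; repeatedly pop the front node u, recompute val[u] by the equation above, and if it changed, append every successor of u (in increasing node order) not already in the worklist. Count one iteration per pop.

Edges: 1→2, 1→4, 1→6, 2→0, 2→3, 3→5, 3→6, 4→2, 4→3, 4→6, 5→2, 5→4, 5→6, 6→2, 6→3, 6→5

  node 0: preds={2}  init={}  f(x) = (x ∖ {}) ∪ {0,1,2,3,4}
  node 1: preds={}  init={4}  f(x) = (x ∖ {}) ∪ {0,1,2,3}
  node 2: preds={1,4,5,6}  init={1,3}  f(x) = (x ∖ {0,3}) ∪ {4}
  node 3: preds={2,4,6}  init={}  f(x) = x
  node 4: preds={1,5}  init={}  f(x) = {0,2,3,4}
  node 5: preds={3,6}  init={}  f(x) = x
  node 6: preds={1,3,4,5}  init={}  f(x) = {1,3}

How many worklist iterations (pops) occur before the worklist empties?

15

Worklist (15 pops):
  #1 pop 0: in={1,3} → {0,1,2,3,4} (was {}); enqueue []
  #2 pop 1: in={} → {0,1,2,3,4} (was {4}); enqueue []
  #3 pop 2: in={0,1,2,3,4} → {1,2,3,4} (was {1,3}); enqueue [0]
  #4 pop 3: in={1,2,3,4} → {1,2,3,4} (was {}); enqueue []
  #5 pop 4: in={0,1,2,3,4} → {0,2,3,4} (was {}); enqueue [2,3]
  #6 pop 5: in={1,2,3,4} → {1,2,3,4} (was {}); enqueue [4]
  #7 pop 6: in={0,1,2,3,4} → {1,3} (was {}); enqueue [5]
  #8 pop 0: in={1,2,3,4} → {0,1,2,3,4} (no change)
  #9 pop 2: in={0,1,2,3,4} → {1,2,3,4} (no change)
  #10 pop 3: in={0,1,2,3,4} → {0,1,2,3,4} (was {1,2,3,4}); enqueue [6]
  #11 pop 4: in={0,1,2,3,4} → {0,2,3,4} (no change)
  #12 pop 5: in={0,1,2,3,4} → {0,1,2,3,4} (was {1,2,3,4}); enqueue [2,4]
  #13 pop 6: in={0,1,2,3,4} → {1,3} (no change)
  #14 pop 2: in={0,1,2,3,4} → {1,2,3,4} (no change)
  #15 pop 4: in={0,1,2,3,4} → {0,2,3,4} (no change)

Fixpoint:
  val[0] = {0,1,2,3,4}
  val[1] = {0,1,2,3,4}
  val[2] = {1,2,3,4}
  val[3] = {0,1,2,3,4}
  val[4] = {0,2,3,4}
  val[5] = {0,1,2,3,4}
  val[6] = {1,3}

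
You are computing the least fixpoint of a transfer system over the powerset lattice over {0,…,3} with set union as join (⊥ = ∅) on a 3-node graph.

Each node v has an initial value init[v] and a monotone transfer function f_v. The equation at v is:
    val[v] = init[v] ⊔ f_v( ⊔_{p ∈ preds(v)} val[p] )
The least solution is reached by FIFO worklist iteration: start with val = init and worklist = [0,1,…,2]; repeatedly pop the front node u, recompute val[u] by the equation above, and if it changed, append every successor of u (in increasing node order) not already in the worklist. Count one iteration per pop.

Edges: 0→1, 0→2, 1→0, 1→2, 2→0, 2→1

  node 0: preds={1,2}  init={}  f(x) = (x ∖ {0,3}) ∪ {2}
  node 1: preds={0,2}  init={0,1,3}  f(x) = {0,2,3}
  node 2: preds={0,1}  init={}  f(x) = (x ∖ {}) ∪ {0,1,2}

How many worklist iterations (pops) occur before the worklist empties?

Trace (5 dequeues):
  [1] u=0 | in {0,1,3} | out {1,2} | prev {} | push {}
  [2] u=1 | in {1,2} | out {0,1,2,3} | prev {0,1,3} | push {0}
  [3] u=2 | in {0,1,2,3} | out {0,1,2,3} | prev {} | push {1}
  [4] u=0 | in {0,1,2,3} | out {1,2} | ==
  [5] u=1 | in {0,1,2,3} | out {0,1,2,3} | ==

Converged values:
  [0] {1,2}
  [1] {0,1,2,3}
  [2] {0,1,2,3}

5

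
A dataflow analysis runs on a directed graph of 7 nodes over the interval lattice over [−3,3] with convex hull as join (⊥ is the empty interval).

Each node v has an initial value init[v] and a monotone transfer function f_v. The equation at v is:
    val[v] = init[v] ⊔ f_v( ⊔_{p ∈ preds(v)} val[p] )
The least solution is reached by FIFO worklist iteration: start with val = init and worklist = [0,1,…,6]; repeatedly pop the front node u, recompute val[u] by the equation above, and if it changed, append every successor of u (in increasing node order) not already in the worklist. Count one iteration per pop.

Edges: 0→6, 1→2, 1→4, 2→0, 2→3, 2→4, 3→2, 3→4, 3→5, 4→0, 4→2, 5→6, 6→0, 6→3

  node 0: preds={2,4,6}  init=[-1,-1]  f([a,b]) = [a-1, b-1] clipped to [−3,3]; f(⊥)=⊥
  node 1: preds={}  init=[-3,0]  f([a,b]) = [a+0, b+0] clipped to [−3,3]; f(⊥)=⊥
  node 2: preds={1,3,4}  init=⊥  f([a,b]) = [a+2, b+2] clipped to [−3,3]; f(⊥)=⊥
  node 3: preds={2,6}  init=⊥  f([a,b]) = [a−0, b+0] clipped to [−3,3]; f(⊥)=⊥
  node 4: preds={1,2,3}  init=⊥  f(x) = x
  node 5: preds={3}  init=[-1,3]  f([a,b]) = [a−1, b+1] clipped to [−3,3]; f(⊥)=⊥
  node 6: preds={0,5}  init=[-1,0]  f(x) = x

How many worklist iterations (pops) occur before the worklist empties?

21

Iteration log — 21 steps:
  step 1. node 0  ⊔preds=[-1,0]  new=[-2,-1]  old=[-1,-1]  +wl: 
  step 2. node 1  ⊔preds=⊥  new=[-3,0]  stable
  step 3. node 2  ⊔preds=[-3,0]  new=[-1,2]  old=⊥  +wl: 0
  step 4. node 3  ⊔preds=[-1,2]  new=[-1,2]  old=⊥  +wl: 2
  step 5. node 4  ⊔preds=[-3,2]  new=[-3,2]  old=⊥  +wl: 
  step 6. node 5  ⊔preds=[-1,2]  new=[-2,3]  old=[-1,3]  +wl: 
  step 7. node 6  ⊔preds=[-2,3]  new=[-2,3]  old=[-1,0]  +wl: 3
  step 8. node 0  ⊔preds=[-3,3]  new=[-3,2]  old=[-2,-1]  +wl: 6
  step 9. node 2  ⊔preds=[-3,2]  new=[-1,3]  old=[-1,2]  +wl: 0,4
  step 10. node 3  ⊔preds=[-2,3]  new=[-2,3]  old=[-1,2]  +wl: 2,5
  step 11. node 6  ⊔preds=[-3,3]  new=[-3,3]  old=[-2,3]  +wl: 3
  step 12. node 0  ⊔preds=[-3,3]  new=[-3,2]  stable
  step 13. node 4  ⊔preds=[-3,3]  new=[-3,3]  old=[-3,2]  +wl: 0
  step 14. node 2  ⊔preds=[-3,3]  new=[-1,3]  stable
  step 15. node 5  ⊔preds=[-2,3]  new=[-3,3]  old=[-2,3]  +wl: 6
  step 16. node 3  ⊔preds=[-3,3]  new=[-3,3]  old=[-2,3]  +wl: 2,4,5
  step 17. node 0  ⊔preds=[-3,3]  new=[-3,2]  stable
  step 18. node 6  ⊔preds=[-3,3]  new=[-3,3]  stable
  step 19. node 2  ⊔preds=[-3,3]  new=[-1,3]  stable
  step 20. node 4  ⊔preds=[-3,3]  new=[-3,3]  stable
  step 21. node 5  ⊔preds=[-3,3]  new=[-3,3]  stable

Least fixpoint reached:
  node 0: [-3,2]
  node 1: [-3,0]
  node 2: [-1,3]
  node 3: [-3,3]
  node 4: [-3,3]
  node 5: [-3,3]
  node 6: [-3,3]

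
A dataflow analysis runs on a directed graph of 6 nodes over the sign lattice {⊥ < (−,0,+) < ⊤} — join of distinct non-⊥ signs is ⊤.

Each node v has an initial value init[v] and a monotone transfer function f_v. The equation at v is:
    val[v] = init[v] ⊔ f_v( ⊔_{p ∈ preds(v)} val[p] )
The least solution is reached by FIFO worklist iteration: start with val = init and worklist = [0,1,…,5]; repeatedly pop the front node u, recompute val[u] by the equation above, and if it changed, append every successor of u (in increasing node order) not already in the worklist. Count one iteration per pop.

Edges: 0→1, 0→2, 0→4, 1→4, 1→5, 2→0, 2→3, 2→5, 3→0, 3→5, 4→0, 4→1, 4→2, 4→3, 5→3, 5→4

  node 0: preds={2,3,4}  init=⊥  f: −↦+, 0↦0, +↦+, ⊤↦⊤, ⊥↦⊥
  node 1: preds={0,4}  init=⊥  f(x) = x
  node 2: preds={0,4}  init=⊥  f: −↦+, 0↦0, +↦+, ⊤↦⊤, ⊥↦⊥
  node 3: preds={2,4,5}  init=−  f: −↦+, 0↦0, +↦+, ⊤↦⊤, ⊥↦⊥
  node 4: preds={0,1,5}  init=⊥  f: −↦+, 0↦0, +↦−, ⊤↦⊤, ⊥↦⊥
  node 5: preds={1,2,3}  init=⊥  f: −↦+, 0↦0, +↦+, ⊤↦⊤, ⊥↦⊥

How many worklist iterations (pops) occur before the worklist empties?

Trace (16 dequeues):
  [1] u=0 | in − | out + | prev ⊥ | push {}
  [2] u=1 | in + | out + | prev ⊥ | push {}
  [3] u=2 | in + | out + | prev ⊥ | push {0}
  [4] u=3 | in + | out ⊤ | prev − | push {}
  [5] u=4 | in + | out − | prev ⊥ | push {1,2,3}
  [6] u=5 | in ⊤ | out ⊤ | prev ⊥ | push {4}
  [7] u=0 | in ⊤ | out ⊤ | prev + | push {}
  [8] u=1 | in ⊤ | out ⊤ | prev + | push {5}
  [9] u=2 | in ⊤ | out ⊤ | prev + | push {0}
  [10] u=3 | in ⊤ | out ⊤ | ==
  [11] u=4 | in ⊤ | out ⊤ | prev − | push {1,2,3}
  [12] u=5 | in ⊤ | out ⊤ | ==
  [13] u=0 | in ⊤ | out ⊤ | ==
  [14] u=1 | in ⊤ | out ⊤ | ==
  [15] u=2 | in ⊤ | out ⊤ | ==
  [16] u=3 | in ⊤ | out ⊤ | ==

Converged values:
  [0] ⊤
  [1] ⊤
  [2] ⊤
  [3] ⊤
  [4] ⊤
  [5] ⊤

16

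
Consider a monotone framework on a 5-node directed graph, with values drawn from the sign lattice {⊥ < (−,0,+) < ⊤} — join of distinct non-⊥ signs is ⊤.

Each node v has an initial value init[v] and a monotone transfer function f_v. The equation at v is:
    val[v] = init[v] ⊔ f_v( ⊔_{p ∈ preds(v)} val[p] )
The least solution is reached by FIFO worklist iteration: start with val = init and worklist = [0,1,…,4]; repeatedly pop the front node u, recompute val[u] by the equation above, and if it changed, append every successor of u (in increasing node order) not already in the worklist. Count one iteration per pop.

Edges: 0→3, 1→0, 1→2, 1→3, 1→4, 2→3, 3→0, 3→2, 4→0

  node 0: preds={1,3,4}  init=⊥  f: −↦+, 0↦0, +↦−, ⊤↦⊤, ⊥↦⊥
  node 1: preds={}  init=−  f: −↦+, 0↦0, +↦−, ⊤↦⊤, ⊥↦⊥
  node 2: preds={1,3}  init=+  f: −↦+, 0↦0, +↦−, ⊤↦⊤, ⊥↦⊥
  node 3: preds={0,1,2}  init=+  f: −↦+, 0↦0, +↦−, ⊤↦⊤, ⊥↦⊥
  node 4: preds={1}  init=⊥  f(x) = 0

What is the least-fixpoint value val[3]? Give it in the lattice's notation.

Iteration log — 7 steps:
  step 1. node 0  ⊔preds=⊤  new=⊤  old=⊥  +wl: 
  step 2. node 1  ⊔preds=⊥  new=−  stable
  step 3. node 2  ⊔preds=⊤  new=⊤  old=+  +wl: 
  step 4. node 3  ⊔preds=⊤  new=⊤  old=+  +wl: 0,2
  step 5. node 4  ⊔preds=−  new=0  old=⊥  +wl: 
  step 6. node 0  ⊔preds=⊤  new=⊤  stable
  step 7. node 2  ⊔preds=⊤  new=⊤  stable

Least fixpoint reached:
  node 0: ⊤
  node 1: −
  node 2: ⊤
  node 3: ⊤
  node 4: 0

⊤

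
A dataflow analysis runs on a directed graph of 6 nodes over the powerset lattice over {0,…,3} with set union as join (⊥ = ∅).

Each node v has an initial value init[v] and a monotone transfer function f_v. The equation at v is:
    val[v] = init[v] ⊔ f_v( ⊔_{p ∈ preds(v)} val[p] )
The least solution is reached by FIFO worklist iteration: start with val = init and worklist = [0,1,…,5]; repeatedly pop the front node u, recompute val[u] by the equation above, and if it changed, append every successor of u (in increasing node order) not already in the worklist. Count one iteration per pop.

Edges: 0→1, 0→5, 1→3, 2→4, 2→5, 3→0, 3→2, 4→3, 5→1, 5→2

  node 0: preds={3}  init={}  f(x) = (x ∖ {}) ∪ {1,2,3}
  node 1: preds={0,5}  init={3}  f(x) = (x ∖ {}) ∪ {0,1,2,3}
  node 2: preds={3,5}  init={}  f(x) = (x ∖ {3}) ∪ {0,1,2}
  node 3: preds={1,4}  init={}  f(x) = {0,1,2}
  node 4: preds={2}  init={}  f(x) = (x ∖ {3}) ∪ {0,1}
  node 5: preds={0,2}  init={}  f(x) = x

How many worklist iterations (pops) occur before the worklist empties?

11

Trace (11 dequeues):
  [1] u=0 | in {} | out {1,2,3} | prev {} | push {}
  [2] u=1 | in {1,2,3} | out {0,1,2,3} | prev {3} | push {}
  [3] u=2 | in {} | out {0,1,2} | prev {} | push {}
  [4] u=3 | in {0,1,2,3} | out {0,1,2} | prev {} | push {0,2}
  [5] u=4 | in {0,1,2} | out {0,1,2} | prev {} | push {3}
  [6] u=5 | in {0,1,2,3} | out {0,1,2,3} | prev {} | push {1}
  [7] u=0 | in {0,1,2} | out {0,1,2,3} | prev {1,2,3} | push {5}
  [8] u=2 | in {0,1,2,3} | out {0,1,2} | ==
  [9] u=3 | in {0,1,2,3} | out {0,1,2} | ==
  [10] u=1 | in {0,1,2,3} | out {0,1,2,3} | ==
  [11] u=5 | in {0,1,2,3} | out {0,1,2,3} | ==

Converged values:
  [0] {0,1,2,3}
  [1] {0,1,2,3}
  [2] {0,1,2}
  [3] {0,1,2}
  [4] {0,1,2}
  [5] {0,1,2,3}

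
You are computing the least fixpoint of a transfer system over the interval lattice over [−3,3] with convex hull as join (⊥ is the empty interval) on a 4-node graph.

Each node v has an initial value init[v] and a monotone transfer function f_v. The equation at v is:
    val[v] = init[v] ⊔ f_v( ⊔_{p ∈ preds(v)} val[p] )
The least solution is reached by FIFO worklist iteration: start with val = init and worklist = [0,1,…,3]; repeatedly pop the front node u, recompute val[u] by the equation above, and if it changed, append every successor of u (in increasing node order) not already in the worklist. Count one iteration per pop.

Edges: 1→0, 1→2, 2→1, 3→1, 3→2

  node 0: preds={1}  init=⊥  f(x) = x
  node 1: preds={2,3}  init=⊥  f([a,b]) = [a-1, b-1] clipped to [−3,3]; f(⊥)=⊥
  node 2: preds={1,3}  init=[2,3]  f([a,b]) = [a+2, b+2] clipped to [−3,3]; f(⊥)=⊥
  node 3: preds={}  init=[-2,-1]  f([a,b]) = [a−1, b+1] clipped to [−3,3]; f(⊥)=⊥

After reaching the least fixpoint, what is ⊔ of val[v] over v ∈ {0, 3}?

[-3,2]

Trace (6 dequeues):
  [1] u=0 | in ⊥ | out ⊥ | ==
  [2] u=1 | in [-2,3] | out [-3,2] | prev ⊥ | push {0}
  [3] u=2 | in [-3,2] | out [-1,3] | prev [2,3] | push {1}
  [4] u=3 | in ⊥ | out [-2,-1] | ==
  [5] u=0 | in [-3,2] | out [-3,2] | prev ⊥ | push {}
  [6] u=1 | in [-2,3] | out [-3,2] | ==

Converged values:
  [0] [-3,2]
  [1] [-3,2]
  [2] [-1,3]
  [3] [-2,-1]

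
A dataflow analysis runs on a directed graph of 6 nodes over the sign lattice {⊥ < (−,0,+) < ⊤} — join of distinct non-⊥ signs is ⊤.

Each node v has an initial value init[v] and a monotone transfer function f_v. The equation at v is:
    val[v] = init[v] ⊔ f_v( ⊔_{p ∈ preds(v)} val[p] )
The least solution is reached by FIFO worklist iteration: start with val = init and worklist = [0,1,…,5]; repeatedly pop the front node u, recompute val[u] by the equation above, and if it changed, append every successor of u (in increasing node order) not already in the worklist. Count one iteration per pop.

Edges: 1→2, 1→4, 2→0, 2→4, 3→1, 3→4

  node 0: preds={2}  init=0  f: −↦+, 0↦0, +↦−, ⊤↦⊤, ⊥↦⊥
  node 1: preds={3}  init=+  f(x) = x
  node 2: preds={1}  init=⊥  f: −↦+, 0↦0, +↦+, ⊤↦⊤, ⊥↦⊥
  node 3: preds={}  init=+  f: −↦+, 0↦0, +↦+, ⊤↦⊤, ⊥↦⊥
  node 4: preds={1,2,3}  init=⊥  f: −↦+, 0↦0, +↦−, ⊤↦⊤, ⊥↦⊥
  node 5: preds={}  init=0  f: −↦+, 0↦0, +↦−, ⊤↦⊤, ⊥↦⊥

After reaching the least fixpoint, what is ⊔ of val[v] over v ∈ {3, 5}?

Trace (7 dequeues):
  [1] u=0 | in ⊥ | out 0 | ==
  [2] u=1 | in + | out + | ==
  [3] u=2 | in + | out + | prev ⊥ | push {0}
  [4] u=3 | in ⊥ | out + | ==
  [5] u=4 | in + | out − | prev ⊥ | push {}
  [6] u=5 | in ⊥ | out 0 | ==
  [7] u=0 | in + | out ⊤ | prev 0 | push {}

Converged values:
  [0] ⊤
  [1] +
  [2] +
  [3] +
  [4] −
  [5] 0

⊤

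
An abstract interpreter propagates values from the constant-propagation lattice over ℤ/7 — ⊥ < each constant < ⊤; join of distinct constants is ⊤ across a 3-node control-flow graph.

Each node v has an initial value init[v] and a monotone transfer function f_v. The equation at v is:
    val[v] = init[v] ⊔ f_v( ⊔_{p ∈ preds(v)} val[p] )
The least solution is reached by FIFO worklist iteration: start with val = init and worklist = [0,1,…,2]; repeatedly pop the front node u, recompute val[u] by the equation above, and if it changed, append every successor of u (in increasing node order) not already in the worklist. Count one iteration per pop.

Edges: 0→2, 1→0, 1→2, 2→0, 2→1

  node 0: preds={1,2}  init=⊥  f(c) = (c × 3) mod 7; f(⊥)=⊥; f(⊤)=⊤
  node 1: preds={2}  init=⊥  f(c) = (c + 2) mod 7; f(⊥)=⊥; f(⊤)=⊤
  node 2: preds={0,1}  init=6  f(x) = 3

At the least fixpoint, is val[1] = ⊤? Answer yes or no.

Worklist (7 pops):
  #1 pop 0: in=6 → 4 (was ⊥); enqueue []
  #2 pop 1: in=6 → 1 (was ⊥); enqueue [0]
  #3 pop 2: in=⊤ → ⊤ (was 6); enqueue [1]
  #4 pop 0: in=⊤ → ⊤ (was 4); enqueue [2]
  #5 pop 1: in=⊤ → ⊤ (was 1); enqueue [0]
  #6 pop 2: in=⊤ → ⊤ (no change)
  #7 pop 0: in=⊤ → ⊤ (no change)

Fixpoint:
  val[0] = ⊤
  val[1] = ⊤
  val[2] = ⊤

yes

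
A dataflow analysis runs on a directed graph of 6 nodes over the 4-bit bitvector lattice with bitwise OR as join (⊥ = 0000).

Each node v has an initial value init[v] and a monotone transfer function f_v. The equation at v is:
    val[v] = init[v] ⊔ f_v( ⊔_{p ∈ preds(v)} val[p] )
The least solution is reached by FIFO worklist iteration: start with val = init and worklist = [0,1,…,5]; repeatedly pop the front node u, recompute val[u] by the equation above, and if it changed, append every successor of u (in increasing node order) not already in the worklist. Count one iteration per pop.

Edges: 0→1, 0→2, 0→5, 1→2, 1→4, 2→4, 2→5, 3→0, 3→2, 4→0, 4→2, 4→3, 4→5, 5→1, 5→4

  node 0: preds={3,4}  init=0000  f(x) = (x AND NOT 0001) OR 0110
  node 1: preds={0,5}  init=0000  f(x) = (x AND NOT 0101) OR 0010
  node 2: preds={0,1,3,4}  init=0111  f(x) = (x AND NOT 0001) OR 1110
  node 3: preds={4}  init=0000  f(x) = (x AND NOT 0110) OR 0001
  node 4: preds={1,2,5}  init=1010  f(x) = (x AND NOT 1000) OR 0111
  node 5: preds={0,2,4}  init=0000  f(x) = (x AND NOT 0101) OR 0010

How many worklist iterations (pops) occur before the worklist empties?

11

Worklist (11 pops):
  #1 pop 0: in=1010 → 1110 (was 0000); enqueue []
  #2 pop 1: in=1110 → 1010 (was 0000); enqueue []
  #3 pop 2: in=1110 → 1111 (was 0111); enqueue []
  #4 pop 3: in=1010 → 1001 (was 0000); enqueue [0,2]
  #5 pop 4: in=1111 → 1111 (was 1010); enqueue [3]
  #6 pop 5: in=1111 → 1010 (was 0000); enqueue [1,4]
  #7 pop 0: in=1111 → 1110 (no change)
  #8 pop 2: in=1111 → 1111 (no change)
  #9 pop 3: in=1111 → 1001 (no change)
  #10 pop 1: in=1110 → 1010 (no change)
  #11 pop 4: in=1111 → 1111 (no change)

Fixpoint:
  val[0] = 1110
  val[1] = 1010
  val[2] = 1111
  val[3] = 1001
  val[4] = 1111
  val[5] = 1010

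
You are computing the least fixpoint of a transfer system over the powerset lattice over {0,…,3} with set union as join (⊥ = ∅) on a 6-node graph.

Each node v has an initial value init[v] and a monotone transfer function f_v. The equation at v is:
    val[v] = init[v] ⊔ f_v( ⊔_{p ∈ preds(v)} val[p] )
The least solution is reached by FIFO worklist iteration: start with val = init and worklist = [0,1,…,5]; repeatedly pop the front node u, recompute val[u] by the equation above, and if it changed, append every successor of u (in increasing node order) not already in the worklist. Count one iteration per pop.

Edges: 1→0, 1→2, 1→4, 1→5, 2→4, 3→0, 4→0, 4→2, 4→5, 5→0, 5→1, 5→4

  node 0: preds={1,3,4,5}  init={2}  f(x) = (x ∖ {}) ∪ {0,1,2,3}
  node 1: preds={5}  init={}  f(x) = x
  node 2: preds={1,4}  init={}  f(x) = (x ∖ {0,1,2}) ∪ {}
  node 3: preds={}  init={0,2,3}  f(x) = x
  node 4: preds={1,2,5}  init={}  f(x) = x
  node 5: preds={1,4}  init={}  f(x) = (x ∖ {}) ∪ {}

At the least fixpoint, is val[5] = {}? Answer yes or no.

Trace (6 dequeues):
  [1] u=0 | in {0,2,3} | out {0,1,2,3} | prev {2} | push {}
  [2] u=1 | in {} | out {} | ==
  [3] u=2 | in {} | out {} | ==
  [4] u=3 | in {} | out {0,2,3} | ==
  [5] u=4 | in {} | out {} | ==
  [6] u=5 | in {} | out {} | ==

Converged values:
  [0] {0,1,2,3}
  [1] {}
  [2] {}
  [3] {0,2,3}
  [4] {}
  [5] {}

yes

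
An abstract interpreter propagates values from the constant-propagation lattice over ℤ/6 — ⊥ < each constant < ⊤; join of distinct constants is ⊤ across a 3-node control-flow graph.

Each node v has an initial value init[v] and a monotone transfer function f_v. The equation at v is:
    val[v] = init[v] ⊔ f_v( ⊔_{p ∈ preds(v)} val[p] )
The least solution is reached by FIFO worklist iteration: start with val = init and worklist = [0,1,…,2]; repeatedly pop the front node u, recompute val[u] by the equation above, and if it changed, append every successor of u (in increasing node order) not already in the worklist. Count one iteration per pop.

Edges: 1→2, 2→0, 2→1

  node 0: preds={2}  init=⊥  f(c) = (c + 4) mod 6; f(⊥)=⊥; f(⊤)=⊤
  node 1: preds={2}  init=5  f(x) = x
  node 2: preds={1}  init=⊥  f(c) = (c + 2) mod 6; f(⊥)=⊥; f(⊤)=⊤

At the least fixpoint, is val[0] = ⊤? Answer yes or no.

Worklist (8 pops):
  #1 pop 0: in=⊥ → ⊥ (no change)
  #2 pop 1: in=⊥ → 5 (no change)
  #3 pop 2: in=5 → 1 (was ⊥); enqueue [0,1]
  #4 pop 0: in=1 → 5 (was ⊥); enqueue []
  #5 pop 1: in=1 → ⊤ (was 5); enqueue [2]
  #6 pop 2: in=⊤ → ⊤ (was 1); enqueue [0,1]
  #7 pop 0: in=⊤ → ⊤ (was 5); enqueue []
  #8 pop 1: in=⊤ → ⊤ (no change)

Fixpoint:
  val[0] = ⊤
  val[1] = ⊤
  val[2] = ⊤

yes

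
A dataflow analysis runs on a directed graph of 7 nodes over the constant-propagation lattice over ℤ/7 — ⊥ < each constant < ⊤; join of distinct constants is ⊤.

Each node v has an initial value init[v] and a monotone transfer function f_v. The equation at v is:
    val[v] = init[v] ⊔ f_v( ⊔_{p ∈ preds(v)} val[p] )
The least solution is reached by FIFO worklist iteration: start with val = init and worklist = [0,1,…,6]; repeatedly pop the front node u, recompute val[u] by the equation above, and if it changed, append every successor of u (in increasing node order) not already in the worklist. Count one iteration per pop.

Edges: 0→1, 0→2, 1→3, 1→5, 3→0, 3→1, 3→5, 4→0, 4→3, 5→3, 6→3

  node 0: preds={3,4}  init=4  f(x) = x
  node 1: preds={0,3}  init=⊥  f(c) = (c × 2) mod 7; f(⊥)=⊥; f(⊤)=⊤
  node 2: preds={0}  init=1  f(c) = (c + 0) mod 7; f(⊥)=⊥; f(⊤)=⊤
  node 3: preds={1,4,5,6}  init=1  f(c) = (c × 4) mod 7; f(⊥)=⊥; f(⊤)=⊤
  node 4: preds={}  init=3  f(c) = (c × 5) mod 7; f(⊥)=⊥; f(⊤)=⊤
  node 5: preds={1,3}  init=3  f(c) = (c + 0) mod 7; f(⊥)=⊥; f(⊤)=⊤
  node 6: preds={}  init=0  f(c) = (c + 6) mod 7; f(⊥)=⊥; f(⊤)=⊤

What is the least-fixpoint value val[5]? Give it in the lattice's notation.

Worklist (10 pops):
  #1 pop 0: in=⊤ → ⊤ (was 4); enqueue []
  #2 pop 1: in=⊤ → ⊤ (was ⊥); enqueue []
  #3 pop 2: in=⊤ → ⊤ (was 1); enqueue []
  #4 pop 3: in=⊤ → ⊤ (was 1); enqueue [0,1]
  #5 pop 4: in=⊥ → 3 (no change)
  #6 pop 5: in=⊤ → ⊤ (was 3); enqueue [3]
  #7 pop 6: in=⊥ → 0 (no change)
  #8 pop 0: in=⊤ → ⊤ (no change)
  #9 pop 1: in=⊤ → ⊤ (no change)
  #10 pop 3: in=⊤ → ⊤ (no change)

Fixpoint:
  val[0] = ⊤
  val[1] = ⊤
  val[2] = ⊤
  val[3] = ⊤
  val[4] = 3
  val[5] = ⊤
  val[6] = 0

⊤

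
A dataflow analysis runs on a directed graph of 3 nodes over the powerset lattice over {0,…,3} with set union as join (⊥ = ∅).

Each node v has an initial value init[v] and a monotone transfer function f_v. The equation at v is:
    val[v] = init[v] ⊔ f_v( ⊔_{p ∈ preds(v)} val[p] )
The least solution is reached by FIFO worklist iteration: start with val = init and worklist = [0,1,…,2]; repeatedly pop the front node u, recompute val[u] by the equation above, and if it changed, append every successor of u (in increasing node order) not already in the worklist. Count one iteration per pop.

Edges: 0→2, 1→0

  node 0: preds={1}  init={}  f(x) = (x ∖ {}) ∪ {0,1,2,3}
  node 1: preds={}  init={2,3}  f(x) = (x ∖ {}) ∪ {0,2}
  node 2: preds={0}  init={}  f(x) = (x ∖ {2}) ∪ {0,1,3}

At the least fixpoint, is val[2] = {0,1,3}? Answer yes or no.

yes

Worklist (4 pops):
  #1 pop 0: in={2,3} → {0,1,2,3} (was {}); enqueue []
  #2 pop 1: in={} → {0,2,3} (was {2,3}); enqueue [0]
  #3 pop 2: in={0,1,2,3} → {0,1,3} (was {}); enqueue []
  #4 pop 0: in={0,2,3} → {0,1,2,3} (no change)

Fixpoint:
  val[0] = {0,1,2,3}
  val[1] = {0,2,3}
  val[2] = {0,1,3}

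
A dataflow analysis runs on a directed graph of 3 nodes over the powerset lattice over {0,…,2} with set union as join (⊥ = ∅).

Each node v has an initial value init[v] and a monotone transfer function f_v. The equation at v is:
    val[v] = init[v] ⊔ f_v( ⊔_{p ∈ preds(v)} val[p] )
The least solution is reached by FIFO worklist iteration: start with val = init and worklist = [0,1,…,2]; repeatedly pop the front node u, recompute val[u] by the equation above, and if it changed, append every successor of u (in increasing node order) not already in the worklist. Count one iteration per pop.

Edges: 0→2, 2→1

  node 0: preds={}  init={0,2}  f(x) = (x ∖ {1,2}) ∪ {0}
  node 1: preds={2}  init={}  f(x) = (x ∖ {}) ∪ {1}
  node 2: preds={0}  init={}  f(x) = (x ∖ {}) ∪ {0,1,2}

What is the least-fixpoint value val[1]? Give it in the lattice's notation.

Iteration log — 4 steps:
  step 1. node 0  ⊔preds={}  new={0,2}  stable
  step 2. node 1  ⊔preds={}  new={1}  old={}  +wl: 
  step 3. node 2  ⊔preds={0,2}  new={0,1,2}  old={}  +wl: 1
  step 4. node 1  ⊔preds={0,1,2}  new={0,1,2}  old={1}  +wl: 

Least fixpoint reached:
  node 0: {0,2}
  node 1: {0,1,2}
  node 2: {0,1,2}

{0,1,2}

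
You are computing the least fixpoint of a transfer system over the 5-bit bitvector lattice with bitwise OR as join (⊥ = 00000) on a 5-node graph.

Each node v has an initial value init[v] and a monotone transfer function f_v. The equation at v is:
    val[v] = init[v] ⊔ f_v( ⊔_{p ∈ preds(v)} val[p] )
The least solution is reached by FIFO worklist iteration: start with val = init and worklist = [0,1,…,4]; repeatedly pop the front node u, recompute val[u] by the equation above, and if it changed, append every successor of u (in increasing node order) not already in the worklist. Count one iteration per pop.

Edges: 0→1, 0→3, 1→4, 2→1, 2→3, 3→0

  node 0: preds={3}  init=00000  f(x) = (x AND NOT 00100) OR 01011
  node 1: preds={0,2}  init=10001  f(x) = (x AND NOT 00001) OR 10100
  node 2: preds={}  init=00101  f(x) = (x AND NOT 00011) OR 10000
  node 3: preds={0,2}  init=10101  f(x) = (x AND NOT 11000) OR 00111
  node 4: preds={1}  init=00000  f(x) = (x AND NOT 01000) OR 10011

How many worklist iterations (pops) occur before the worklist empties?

7

Worklist (7 pops):
  #1 pop 0: in=10101 → 11011 (was 00000); enqueue []
  #2 pop 1: in=11111 → 11111 (was 10001); enqueue []
  #3 pop 2: in=00000 → 10101 (was 00101); enqueue [1]
  #4 pop 3: in=11111 → 10111 (was 10101); enqueue [0]
  #5 pop 4: in=11111 → 10111 (was 00000); enqueue []
  #6 pop 1: in=11111 → 11111 (no change)
  #7 pop 0: in=10111 → 11011 (no change)

Fixpoint:
  val[0] = 11011
  val[1] = 11111
  val[2] = 10101
  val[3] = 10111
  val[4] = 10111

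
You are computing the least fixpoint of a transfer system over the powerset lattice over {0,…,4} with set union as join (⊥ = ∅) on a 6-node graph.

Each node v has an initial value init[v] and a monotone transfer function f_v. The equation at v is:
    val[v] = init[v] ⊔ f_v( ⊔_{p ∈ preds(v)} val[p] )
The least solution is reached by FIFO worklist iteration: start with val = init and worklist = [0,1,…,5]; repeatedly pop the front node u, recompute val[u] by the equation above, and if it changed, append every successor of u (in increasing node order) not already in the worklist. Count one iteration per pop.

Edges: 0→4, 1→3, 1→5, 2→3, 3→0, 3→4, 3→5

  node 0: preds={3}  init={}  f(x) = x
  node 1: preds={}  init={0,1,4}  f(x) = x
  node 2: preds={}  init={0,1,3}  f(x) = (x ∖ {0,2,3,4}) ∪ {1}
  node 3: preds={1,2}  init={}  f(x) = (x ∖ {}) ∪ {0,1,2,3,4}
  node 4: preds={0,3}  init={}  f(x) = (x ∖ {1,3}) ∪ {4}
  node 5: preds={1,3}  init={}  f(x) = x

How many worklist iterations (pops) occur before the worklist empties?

Trace (8 dequeues):
  [1] u=0 | in {} | out {} | ==
  [2] u=1 | in {} | out {0,1,4} | ==
  [3] u=2 | in {} | out {0,1,3} | ==
  [4] u=3 | in {0,1,3,4} | out {0,1,2,3,4} | prev {} | push {0}
  [5] u=4 | in {0,1,2,3,4} | out {0,2,4} | prev {} | push {}
  [6] u=5 | in {0,1,2,3,4} | out {0,1,2,3,4} | prev {} | push {}
  [7] u=0 | in {0,1,2,3,4} | out {0,1,2,3,4} | prev {} | push {4}
  [8] u=4 | in {0,1,2,3,4} | out {0,2,4} | ==

Converged values:
  [0] {0,1,2,3,4}
  [1] {0,1,4}
  [2] {0,1,3}
  [3] {0,1,2,3,4}
  [4] {0,2,4}
  [5] {0,1,2,3,4}

8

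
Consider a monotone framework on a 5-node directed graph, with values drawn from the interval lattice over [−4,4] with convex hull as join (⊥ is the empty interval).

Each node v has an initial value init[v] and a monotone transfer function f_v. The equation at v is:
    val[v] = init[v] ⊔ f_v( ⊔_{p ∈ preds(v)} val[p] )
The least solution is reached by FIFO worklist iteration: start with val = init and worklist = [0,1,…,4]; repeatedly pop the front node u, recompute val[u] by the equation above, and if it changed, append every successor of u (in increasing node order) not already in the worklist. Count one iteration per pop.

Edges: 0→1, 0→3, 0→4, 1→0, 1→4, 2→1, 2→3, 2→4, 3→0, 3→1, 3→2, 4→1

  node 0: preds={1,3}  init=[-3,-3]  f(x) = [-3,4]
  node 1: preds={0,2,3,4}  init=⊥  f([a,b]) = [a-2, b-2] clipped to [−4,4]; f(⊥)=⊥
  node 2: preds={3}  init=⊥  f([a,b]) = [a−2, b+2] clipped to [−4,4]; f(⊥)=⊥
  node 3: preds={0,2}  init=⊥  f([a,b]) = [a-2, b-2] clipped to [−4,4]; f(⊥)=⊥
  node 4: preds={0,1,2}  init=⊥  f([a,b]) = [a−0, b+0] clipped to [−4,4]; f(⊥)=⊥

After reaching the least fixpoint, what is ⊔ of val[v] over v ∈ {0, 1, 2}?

[-4,4]

Trace (11 dequeues):
  [1] u=0 | in ⊥ | out [-3,4] | prev [-3,-3] | push {}
  [2] u=1 | in [-3,4] | out [-4,2] | prev ⊥ | push {0}
  [3] u=2 | in ⊥ | out ⊥ | ==
  [4] u=3 | in [-3,4] | out [-4,2] | prev ⊥ | push {1,2}
  [5] u=4 | in [-4,4] | out [-4,4] | prev ⊥ | push {}
  [6] u=0 | in [-4,2] | out [-3,4] | ==
  [7] u=1 | in [-4,4] | out [-4,2] | ==
  [8] u=2 | in [-4,2] | out [-4,4] | prev ⊥ | push {1,3,4}
  [9] u=1 | in [-4,4] | out [-4,2] | ==
  [10] u=3 | in [-4,4] | out [-4,2] | ==
  [11] u=4 | in [-4,4] | out [-4,4] | ==

Converged values:
  [0] [-3,4]
  [1] [-4,2]
  [2] [-4,4]
  [3] [-4,2]
  [4] [-4,4]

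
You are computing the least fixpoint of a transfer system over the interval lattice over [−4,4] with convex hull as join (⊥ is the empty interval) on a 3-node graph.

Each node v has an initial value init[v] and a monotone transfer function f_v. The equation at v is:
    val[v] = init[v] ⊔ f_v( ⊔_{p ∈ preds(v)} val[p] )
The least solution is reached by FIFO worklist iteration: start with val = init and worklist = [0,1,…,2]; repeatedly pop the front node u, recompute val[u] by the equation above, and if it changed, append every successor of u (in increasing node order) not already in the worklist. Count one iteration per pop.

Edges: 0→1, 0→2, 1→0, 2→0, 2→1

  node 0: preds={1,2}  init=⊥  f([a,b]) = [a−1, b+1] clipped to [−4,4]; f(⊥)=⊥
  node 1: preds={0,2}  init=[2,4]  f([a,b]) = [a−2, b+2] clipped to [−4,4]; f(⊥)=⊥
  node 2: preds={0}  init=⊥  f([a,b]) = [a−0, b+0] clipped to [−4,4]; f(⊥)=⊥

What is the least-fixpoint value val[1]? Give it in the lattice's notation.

Worklist (11 pops):
  #1 pop 0: in=[2,4] → [1,4] (was ⊥); enqueue []
  #2 pop 1: in=[1,4] → [-1,4] (was [2,4]); enqueue [0]
  #3 pop 2: in=[1,4] → [1,4] (was ⊥); enqueue [1]
  #4 pop 0: in=[-1,4] → [-2,4] (was [1,4]); enqueue [2]
  #5 pop 1: in=[-2,4] → [-4,4] (was [-1,4]); enqueue [0]
  #6 pop 2: in=[-2,4] → [-2,4] (was [1,4]); enqueue [1]
  #7 pop 0: in=[-4,4] → [-4,4] (was [-2,4]); enqueue [2]
  #8 pop 1: in=[-4,4] → [-4,4] (no change)
  #9 pop 2: in=[-4,4] → [-4,4] (was [-2,4]); enqueue [0,1]
  #10 pop 0: in=[-4,4] → [-4,4] (no change)
  #11 pop 1: in=[-4,4] → [-4,4] (no change)

Fixpoint:
  val[0] = [-4,4]
  val[1] = [-4,4]
  val[2] = [-4,4]

[-4,4]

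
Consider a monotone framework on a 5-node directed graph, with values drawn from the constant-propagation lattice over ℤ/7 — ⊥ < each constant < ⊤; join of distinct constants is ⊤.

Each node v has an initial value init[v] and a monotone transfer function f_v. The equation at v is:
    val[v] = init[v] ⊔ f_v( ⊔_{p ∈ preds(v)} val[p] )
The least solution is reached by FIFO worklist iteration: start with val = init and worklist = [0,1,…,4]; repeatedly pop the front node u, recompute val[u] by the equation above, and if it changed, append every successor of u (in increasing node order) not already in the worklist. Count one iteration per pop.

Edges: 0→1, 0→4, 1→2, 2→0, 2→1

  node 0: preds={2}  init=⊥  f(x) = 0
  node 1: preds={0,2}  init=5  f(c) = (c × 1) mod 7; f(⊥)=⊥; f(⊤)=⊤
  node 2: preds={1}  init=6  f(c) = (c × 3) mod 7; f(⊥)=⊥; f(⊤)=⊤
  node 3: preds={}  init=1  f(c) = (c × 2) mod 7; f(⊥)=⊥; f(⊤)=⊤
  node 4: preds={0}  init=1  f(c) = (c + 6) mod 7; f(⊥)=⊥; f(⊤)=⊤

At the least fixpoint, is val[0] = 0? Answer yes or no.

yes

Worklist (7 pops):
  #1 pop 0: in=6 → 0 (was ⊥); enqueue []
  #2 pop 1: in=⊤ → ⊤ (was 5); enqueue []
  #3 pop 2: in=⊤ → ⊤ (was 6); enqueue [0,1]
  #4 pop 3: in=⊥ → 1 (no change)
  #5 pop 4: in=0 → ⊤ (was 1); enqueue []
  #6 pop 0: in=⊤ → 0 (no change)
  #7 pop 1: in=⊤ → ⊤ (no change)

Fixpoint:
  val[0] = 0
  val[1] = ⊤
  val[2] = ⊤
  val[3] = 1
  val[4] = ⊤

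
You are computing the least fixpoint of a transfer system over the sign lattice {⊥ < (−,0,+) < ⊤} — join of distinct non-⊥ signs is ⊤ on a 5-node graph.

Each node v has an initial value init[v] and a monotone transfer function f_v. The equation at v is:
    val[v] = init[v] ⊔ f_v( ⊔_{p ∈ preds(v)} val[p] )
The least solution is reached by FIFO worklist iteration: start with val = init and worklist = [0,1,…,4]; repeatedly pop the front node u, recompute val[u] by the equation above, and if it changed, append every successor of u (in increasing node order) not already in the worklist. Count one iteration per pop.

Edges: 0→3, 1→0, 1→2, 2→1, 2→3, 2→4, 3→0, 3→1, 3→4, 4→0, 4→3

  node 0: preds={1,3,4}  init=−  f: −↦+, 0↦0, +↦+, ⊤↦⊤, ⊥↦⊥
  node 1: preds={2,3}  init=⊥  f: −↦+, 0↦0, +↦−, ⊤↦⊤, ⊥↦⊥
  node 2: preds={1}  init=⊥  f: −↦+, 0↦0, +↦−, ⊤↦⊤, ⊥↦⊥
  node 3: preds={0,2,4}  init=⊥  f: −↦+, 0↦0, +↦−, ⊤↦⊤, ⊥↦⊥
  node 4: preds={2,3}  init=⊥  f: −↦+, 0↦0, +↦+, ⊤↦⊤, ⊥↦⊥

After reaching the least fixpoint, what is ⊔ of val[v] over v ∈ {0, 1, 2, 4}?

Trace (18 dequeues):
  [1] u=0 | in ⊥ | out − | ==
  [2] u=1 | in ⊥ | out ⊥ | ==
  [3] u=2 | in ⊥ | out ⊥ | ==
  [4] u=3 | in − | out + | prev ⊥ | push {0,1}
  [5] u=4 | in + | out + | prev ⊥ | push {3}
  [6] u=0 | in + | out ⊤ | prev − | push {}
  [7] u=1 | in + | out − | prev ⊥ | push {0,2}
  [8] u=3 | in ⊤ | out ⊤ | prev + | push {1,4}
  [9] u=0 | in ⊤ | out ⊤ | ==
  [10] u=2 | in − | out + | prev ⊥ | push {3}
  [11] u=1 | in ⊤ | out ⊤ | prev − | push {0,2}
  [12] u=4 | in ⊤ | out ⊤ | prev + | push {}
  [13] u=3 | in ⊤ | out ⊤ | ==
  [14] u=0 | in ⊤ | out ⊤ | ==
  [15] u=2 | in ⊤ | out ⊤ | prev + | push {1,3,4}
  [16] u=1 | in ⊤ | out ⊤ | ==
  [17] u=3 | in ⊤ | out ⊤ | ==
  [18] u=4 | in ⊤ | out ⊤ | ==

Converged values:
  [0] ⊤
  [1] ⊤
  [2] ⊤
  [3] ⊤
  [4] ⊤

⊤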